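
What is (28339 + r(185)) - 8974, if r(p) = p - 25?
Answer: 19525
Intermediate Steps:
r(p) = -25 + p
(28339 + r(185)) - 8974 = (28339 + (-25 + 185)) - 8974 = (28339 + 160) - 8974 = 28499 - 8974 = 19525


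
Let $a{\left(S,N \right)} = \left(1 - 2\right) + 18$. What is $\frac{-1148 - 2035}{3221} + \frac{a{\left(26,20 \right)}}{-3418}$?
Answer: $- \frac{10934251}{11009378} \approx -0.99318$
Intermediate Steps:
$a{\left(S,N \right)} = 17$ ($a{\left(S,N \right)} = -1 + 18 = 17$)
$\frac{-1148 - 2035}{3221} + \frac{a{\left(26,20 \right)}}{-3418} = \frac{-1148 - 2035}{3221} + \frac{17}{-3418} = \left(-3183\right) \frac{1}{3221} + 17 \left(- \frac{1}{3418}\right) = - \frac{3183}{3221} - \frac{17}{3418} = - \frac{10934251}{11009378}$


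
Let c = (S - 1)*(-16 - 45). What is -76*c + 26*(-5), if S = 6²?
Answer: 162130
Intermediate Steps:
S = 36
c = -2135 (c = (36 - 1)*(-16 - 45) = 35*(-61) = -2135)
-76*c + 26*(-5) = -76*(-2135) + 26*(-5) = 162260 - 130 = 162130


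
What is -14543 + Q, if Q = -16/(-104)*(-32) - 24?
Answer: -189435/13 ≈ -14572.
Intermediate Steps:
Q = -376/13 (Q = -16*(-1/104)*(-32) - 24 = (2/13)*(-32) - 24 = -64/13 - 24 = -376/13 ≈ -28.923)
-14543 + Q = -14543 - 376/13 = -189435/13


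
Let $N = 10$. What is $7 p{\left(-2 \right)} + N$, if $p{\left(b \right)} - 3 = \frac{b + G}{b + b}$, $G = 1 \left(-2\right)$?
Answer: $38$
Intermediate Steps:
$G = -2$
$p{\left(b \right)} = 3 + \frac{-2 + b}{2 b}$ ($p{\left(b \right)} = 3 + \frac{b - 2}{b + b} = 3 + \frac{-2 + b}{2 b}$)
$7 p{\left(-2 \right)} + N = 7 \left(\frac{7}{2} - \frac{1}{-2}\right) + 10 = 7 \left(\frac{7}{2} - - \frac{1}{2}\right) + 10 = 7 \left(\frac{7}{2} + \frac{1}{2}\right) + 10 = 7 \cdot 4 + 10 = 28 + 10 = 38$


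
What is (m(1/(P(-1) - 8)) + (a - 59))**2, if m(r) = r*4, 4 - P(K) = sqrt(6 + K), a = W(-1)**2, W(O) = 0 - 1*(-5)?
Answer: 152180/121 - 3120*sqrt(5)/121 ≈ 1200.0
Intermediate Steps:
W(O) = 5 (W(O) = 0 + 5 = 5)
a = 25 (a = 5**2 = 25)
P(K) = 4 - sqrt(6 + K)
m(r) = 4*r
(m(1/(P(-1) - 8)) + (a - 59))**2 = (4/((4 - sqrt(6 - 1)) - 8) + (25 - 59))**2 = (4/((4 - sqrt(5)) - 8) - 34)**2 = (4/(-4 - sqrt(5)) - 34)**2 = (-34 + 4/(-4 - sqrt(5)))**2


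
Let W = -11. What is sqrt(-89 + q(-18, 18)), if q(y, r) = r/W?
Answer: I*sqrt(10967)/11 ≈ 9.5203*I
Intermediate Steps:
q(y, r) = -r/11 (q(y, r) = r/(-11) = r*(-1/11) = -r/11)
sqrt(-89 + q(-18, 18)) = sqrt(-89 - 1/11*18) = sqrt(-89 - 18/11) = sqrt(-997/11) = I*sqrt(10967)/11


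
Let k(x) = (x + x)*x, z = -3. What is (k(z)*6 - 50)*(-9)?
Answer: -522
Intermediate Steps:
k(x) = 2*x**2 (k(x) = (2*x)*x = 2*x**2)
(k(z)*6 - 50)*(-9) = ((2*(-3)**2)*6 - 50)*(-9) = ((2*9)*6 - 50)*(-9) = (18*6 - 50)*(-9) = (108 - 50)*(-9) = 58*(-9) = -522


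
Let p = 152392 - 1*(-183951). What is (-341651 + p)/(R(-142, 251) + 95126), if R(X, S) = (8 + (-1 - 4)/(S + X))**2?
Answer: -63064348/1130943695 ≈ -0.055763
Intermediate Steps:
p = 336343 (p = 152392 + 183951 = 336343)
R(X, S) = (8 - 5/(S + X))**2
(-341651 + p)/(R(-142, 251) + 95126) = (-341651 + 336343)/((-5 + 8*251 + 8*(-142))**2/(251 - 142)**2 + 95126) = -5308/((-5 + 2008 - 1136)**2/109**2 + 95126) = -5308/((1/11881)*867**2 + 95126) = -5308/((1/11881)*751689 + 95126) = -5308/(751689/11881 + 95126) = -5308/1130943695/11881 = -5308*11881/1130943695 = -63064348/1130943695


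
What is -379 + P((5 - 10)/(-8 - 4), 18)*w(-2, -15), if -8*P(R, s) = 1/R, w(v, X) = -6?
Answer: -1886/5 ≈ -377.20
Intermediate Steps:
P(R, s) = -1/(8*R)
-379 + P((5 - 10)/(-8 - 4), 18)*w(-2, -15) = -379 - (-8 - 4)/(5 - 10)/8*(-6) = -379 - 1/(8*((-5/(-12))))*(-6) = -379 - 1/(8*((-5*(-1/12))))*(-6) = -379 - 1/(8*5/12)*(-6) = -379 - 1/8*12/5*(-6) = -379 - 3/10*(-6) = -379 + 9/5 = -1886/5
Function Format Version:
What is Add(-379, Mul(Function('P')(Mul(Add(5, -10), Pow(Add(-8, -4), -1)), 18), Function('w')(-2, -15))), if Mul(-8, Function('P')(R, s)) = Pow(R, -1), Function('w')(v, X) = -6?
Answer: Rational(-1886, 5) ≈ -377.20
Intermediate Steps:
Function('P')(R, s) = Mul(Rational(-1, 8), Pow(R, -1))
Add(-379, Mul(Function('P')(Mul(Add(5, -10), Pow(Add(-8, -4), -1)), 18), Function('w')(-2, -15))) = Add(-379, Mul(Mul(Rational(-1, 8), Pow(Mul(Add(5, -10), Pow(Add(-8, -4), -1)), -1)), -6)) = Add(-379, Mul(Mul(Rational(-1, 8), Pow(Mul(-5, Pow(-12, -1)), -1)), -6)) = Add(-379, Mul(Mul(Rational(-1, 8), Pow(Mul(-5, Rational(-1, 12)), -1)), -6)) = Add(-379, Mul(Mul(Rational(-1, 8), Pow(Rational(5, 12), -1)), -6)) = Add(-379, Mul(Mul(Rational(-1, 8), Rational(12, 5)), -6)) = Add(-379, Mul(Rational(-3, 10), -6)) = Add(-379, Rational(9, 5)) = Rational(-1886, 5)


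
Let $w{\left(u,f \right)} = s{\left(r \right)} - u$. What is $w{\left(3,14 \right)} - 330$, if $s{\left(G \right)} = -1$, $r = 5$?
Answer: $-334$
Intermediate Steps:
$w{\left(u,f \right)} = -1 - u$
$w{\left(3,14 \right)} - 330 = \left(-1 - 3\right) - 330 = -4 - 330 = -334$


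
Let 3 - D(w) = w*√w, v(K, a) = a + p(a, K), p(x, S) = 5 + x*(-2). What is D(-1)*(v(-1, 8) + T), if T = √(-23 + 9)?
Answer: -(3 + I)*(3 - I*√14) ≈ -12.742 + 8.225*I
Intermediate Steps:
p(x, S) = 5 - 2*x
T = I*√14 (T = √(-14) = I*√14 ≈ 3.7417*I)
v(K, a) = 5 - a (v(K, a) = a + (5 - 2*a) = 5 - a)
D(w) = 3 - w^(3/2) (D(w) = 3 - w*√w = 3 - w^(3/2))
D(-1)*(v(-1, 8) + T) = (3 - (-1)^(3/2))*((5 - 1*8) + I*√14) = (3 - (-1)*I)*((5 - 8) + I*√14) = (3 + I)*(-3 + I*√14) = (-3 + I*√14)*(3 + I)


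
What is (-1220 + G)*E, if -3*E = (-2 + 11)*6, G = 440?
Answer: 14040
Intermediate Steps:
E = -18 (E = -(-2 + 11)*6/3 = -3*6 = -1/3*54 = -18)
(-1220 + G)*E = (-1220 + 440)*(-18) = -780*(-18) = 14040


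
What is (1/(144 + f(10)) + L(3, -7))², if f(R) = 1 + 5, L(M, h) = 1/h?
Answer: 20449/1102500 ≈ 0.018548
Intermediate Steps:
L(M, h) = 1/h
f(R) = 6
(1/(144 + f(10)) + L(3, -7))² = (1/(144 + 6) + 1/(-7))² = (1/150 - ⅐)² = (-143/1050)² = 20449/1102500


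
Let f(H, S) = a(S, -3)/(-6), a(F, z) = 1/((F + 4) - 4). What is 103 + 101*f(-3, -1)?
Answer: 719/6 ≈ 119.83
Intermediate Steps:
a(F, z) = 1/F (a(F, z) = 1/((4 + F) - 4) = 1/F)
f(H, S) = -1/(6*S) (f(H, S) = 1/(S*(-6)) = -1/6/S = -1/(6*S))
103 + 101*f(-3, -1) = 103 + 101*(-1/6/(-1)) = 103 + 101*(-1/6*(-1)) = 103 + 101*(1/6) = 103 + 101/6 = 719/6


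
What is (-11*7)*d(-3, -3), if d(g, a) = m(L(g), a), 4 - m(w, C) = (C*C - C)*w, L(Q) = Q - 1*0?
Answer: -3080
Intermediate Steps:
L(Q) = Q (L(Q) = Q + 0 = Q)
m(w, C) = 4 - w*(C**2 - C) (m(w, C) = 4 - (C*C - C)*w = 4 - (C**2 - C)*w = 4 - w*(C**2 - C))
d(g, a) = 4 + a*g - g*a**2
(-11*7)*d(-3, -3) = (-11*7)*(4 - 3*(-3) - 1*(-3)*(-3)**2) = -77*(4 + 9 - 1*(-3)*9) = -77*(4 + 9 + 27) = -77*40 = -3080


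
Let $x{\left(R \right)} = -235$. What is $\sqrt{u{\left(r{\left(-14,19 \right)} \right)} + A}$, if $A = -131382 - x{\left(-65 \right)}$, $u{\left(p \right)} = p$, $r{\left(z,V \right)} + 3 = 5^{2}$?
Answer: $5 i \sqrt{5245} \approx 362.11 i$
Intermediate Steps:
$r{\left(z,V \right)} = 22$ ($r{\left(z,V \right)} = -3 + 5^{2} = -3 + 25 = 22$)
$A = -131147$ ($A = -131382 - -235 = -131382 + 235 = -131147$)
$\sqrt{u{\left(r{\left(-14,19 \right)} \right)} + A} = \sqrt{22 - 131147} = \sqrt{-131125} = 5 i \sqrt{5245}$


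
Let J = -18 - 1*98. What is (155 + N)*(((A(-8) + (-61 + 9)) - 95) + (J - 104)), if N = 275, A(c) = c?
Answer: -161250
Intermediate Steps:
J = -116 (J = -18 - 98 = -116)
(155 + N)*(((A(-8) + (-61 + 9)) - 95) + (J - 104)) = (155 + 275)*(((-8 + (-61 + 9)) - 95) + (-116 - 104)) = 430*(((-8 - 52) - 95) - 220) = 430*((-60 - 95) - 220) = 430*(-155 - 220) = 430*(-375) = -161250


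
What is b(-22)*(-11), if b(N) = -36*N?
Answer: -8712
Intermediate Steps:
b(-22)*(-11) = -36*(-22)*(-11) = 792*(-11) = -8712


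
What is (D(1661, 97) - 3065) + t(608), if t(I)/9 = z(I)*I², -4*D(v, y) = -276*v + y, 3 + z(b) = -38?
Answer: -545177985/4 ≈ -1.3629e+8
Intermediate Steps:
z(b) = -41 (z(b) = -3 - 38 = -41)
D(v, y) = 69*v - y/4 (D(v, y) = -(-276*v + y)/4 = -(y - 276*v)/4 = 69*v - y/4)
t(I) = -369*I² (t(I) = 9*(-41*I²) = -369*I²)
(D(1661, 97) - 3065) + t(608) = ((69*1661 - ¼*97) - 3065) - 369*608² = ((114609 - 97/4) - 3065) - 369*369664 = (458339/4 - 3065) - 136406016 = 446079/4 - 136406016 = -545177985/4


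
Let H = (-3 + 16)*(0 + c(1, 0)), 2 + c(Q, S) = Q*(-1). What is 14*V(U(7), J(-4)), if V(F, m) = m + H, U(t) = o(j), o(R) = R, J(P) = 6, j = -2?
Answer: -462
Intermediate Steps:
c(Q, S) = -2 - Q (c(Q, S) = -2 + Q*(-1) = -2 - Q)
U(t) = -2
H = -39 (H = (-3 + 16)*(0 + (-2 - 1*1)) = 13*(0 + (-2 - 1)) = 13*(0 - 3) = 13*(-3) = -39)
V(F, m) = -39 + m (V(F, m) = m - 39 = -39 + m)
14*V(U(7), J(-4)) = 14*(-39 + 6) = 14*(-33) = -462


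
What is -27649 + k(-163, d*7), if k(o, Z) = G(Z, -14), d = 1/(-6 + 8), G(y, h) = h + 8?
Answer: -27655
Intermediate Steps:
G(y, h) = 8 + h
d = 1/2 ≈ 0.50000
k(o, Z) = -6 (k(o, Z) = 8 - 14 = -6)
-27649 + k(-163, d*7) = -27649 - 6 = -27655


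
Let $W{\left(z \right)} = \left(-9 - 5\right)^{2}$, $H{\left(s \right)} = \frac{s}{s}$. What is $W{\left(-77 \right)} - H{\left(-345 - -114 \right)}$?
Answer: $195$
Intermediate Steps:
$H{\left(s \right)} = 1$
$W{\left(z \right)} = 196$ ($W{\left(z \right)} = \left(-14\right)^{2} = 196$)
$W{\left(-77 \right)} - H{\left(-345 - -114 \right)} = 196 - 1 = 195$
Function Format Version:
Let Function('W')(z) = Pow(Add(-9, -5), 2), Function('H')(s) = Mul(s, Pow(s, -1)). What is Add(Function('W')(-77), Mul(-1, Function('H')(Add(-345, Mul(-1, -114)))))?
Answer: 195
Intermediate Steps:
Function('H')(s) = 1
Function('W')(z) = 196 (Function('W')(z) = Pow(-14, 2) = 196)
Add(Function('W')(-77), Mul(-1, Function('H')(Add(-345, Mul(-1, -114))))) = Add(196, Mul(-1, 1)) = Add(196, -1) = 195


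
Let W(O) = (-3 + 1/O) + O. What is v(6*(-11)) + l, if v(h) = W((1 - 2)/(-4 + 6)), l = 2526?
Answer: 5041/2 ≈ 2520.5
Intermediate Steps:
W(O) = -3 + O + 1/O (W(O) = (-3 + 1/O) + O = -3 + O + 1/O)
v(h) = -11/2 (v(h) = -3 + (1 - 2)/(-4 + 6) + 1/((1 - 2)/(-4 + 6)) = -3 - 1/2 + 1/(-1/2) = -3 - 1*½ + 1/(-1*½) = -3 - ½ + 1/(-½) = -3 - ½ - 2 = -11/2)
v(6*(-11)) + l = -11/2 + 2526 = 5041/2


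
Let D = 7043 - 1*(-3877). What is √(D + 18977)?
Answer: √29897 ≈ 172.91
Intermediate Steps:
D = 10920 (D = 7043 + 3877 = 10920)
√(D + 18977) = √(10920 + 18977) = √29897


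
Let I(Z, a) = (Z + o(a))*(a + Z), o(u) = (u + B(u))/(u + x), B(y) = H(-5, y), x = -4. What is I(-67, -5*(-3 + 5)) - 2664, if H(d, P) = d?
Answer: 4825/2 ≈ 2412.5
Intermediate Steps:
B(y) = -5
o(u) = (-5 + u)/(-4 + u) (o(u) = (u - 5)/(u - 4) = (-5 + u)/(-4 + u))
I(Z, a) = (Z + a)*(Z + (-5 + a)/(-4 + a)) (I(Z, a) = (Z + (-5 + a)/(-4 + a))*(a + Z) = (Z + (-5 + a)/(-4 + a))*(Z + a) = (Z + a)*(Z + (-5 + a)/(-4 + a)))
I(-67, -5*(-3 + 5)) - 2664 = (-67*(-5 - 5*(-3 + 5)) + (-5*(-3 + 5))*(-5 - 5*(-3 + 5)) - 67*(-4 - 5*(-3 + 5))*(-67 - 5*(-3 + 5)))/(-4 - 5*(-3 + 5)) - 2664 = (-67*(-5 - 5*2) + (-5*2)*(-5 - 5*2) - 67*(-4 - 5*2)*(-67 - 5*2))/(-4 - 5*2) - 2664 = (-67*(-5 - 10) - 10*(-5 - 10) - 67*(-4 - 10)*(-67 - 10))/(-4 - 10) - 2664 = (-67*(-15) - 10*(-15) - 67*(-14)*(-77))/(-14) - 2664 = -(1005 + 150 - 72226)/14 - 2664 = -1/14*(-71071) - 2664 = 10153/2 - 2664 = 4825/2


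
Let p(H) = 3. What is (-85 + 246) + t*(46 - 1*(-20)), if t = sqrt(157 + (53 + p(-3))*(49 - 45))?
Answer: 161 + 66*sqrt(381) ≈ 1449.3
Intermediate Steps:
t = sqrt(381) (t = sqrt(157 + (53 + 3)*(49 - 45)) = sqrt(157 + 56*4) = sqrt(157 + 224) = sqrt(381) ≈ 19.519)
(-85 + 246) + t*(46 - 1*(-20)) = (-85 + 246) + sqrt(381)*(46 - 1*(-20)) = 161 + sqrt(381)*(46 + 20) = 161 + sqrt(381)*66 = 161 + 66*sqrt(381)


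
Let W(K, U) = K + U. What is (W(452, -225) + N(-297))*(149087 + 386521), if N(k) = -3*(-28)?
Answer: 166574088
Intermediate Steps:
N(k) = 84
(W(452, -225) + N(-297))*(149087 + 386521) = ((452 - 225) + 84)*(149087 + 386521) = (227 + 84)*535608 = 311*535608 = 166574088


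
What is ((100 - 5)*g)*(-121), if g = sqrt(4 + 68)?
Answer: -68970*sqrt(2) ≈ -97538.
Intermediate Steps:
g = 6*sqrt(2) (g = sqrt(72) = 6*sqrt(2) ≈ 8.4853)
((100 - 5)*g)*(-121) = ((100 - 5)*(6*sqrt(2)))*(-121) = (95*(6*sqrt(2)))*(-121) = (570*sqrt(2))*(-121) = -68970*sqrt(2)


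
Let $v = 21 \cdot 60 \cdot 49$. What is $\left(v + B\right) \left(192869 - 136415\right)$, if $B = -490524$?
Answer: $-24206571936$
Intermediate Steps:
$v = 61740$ ($v = 1260 \cdot 49 = 61740$)
$\left(v + B\right) \left(192869 - 136415\right) = \left(61740 - 490524\right) \left(192869 - 136415\right) = \left(-428784\right) 56454 = -24206571936$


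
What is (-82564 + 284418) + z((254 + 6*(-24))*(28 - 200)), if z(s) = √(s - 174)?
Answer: 201854 + I*√19094 ≈ 2.0185e+5 + 138.18*I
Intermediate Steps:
z(s) = √(-174 + s)
(-82564 + 284418) + z((254 + 6*(-24))*(28 - 200)) = (-82564 + 284418) + √(-174 + (254 + 6*(-24))*(28 - 200)) = 201854 + √(-174 + (254 - 144)*(-172)) = 201854 + √(-174 + 110*(-172)) = 201854 + √(-174 - 18920) = 201854 + √(-19094) = 201854 + I*√19094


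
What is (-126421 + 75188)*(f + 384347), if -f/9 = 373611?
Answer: 152579661416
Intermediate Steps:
f = -3362499 (f = -9*373611 = -3362499)
(-126421 + 75188)*(f + 384347) = (-126421 + 75188)*(-3362499 + 384347) = -51233*(-2978152) = 152579661416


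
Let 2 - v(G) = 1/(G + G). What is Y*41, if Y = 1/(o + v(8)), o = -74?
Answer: -656/1153 ≈ -0.56895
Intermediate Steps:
v(G) = 2 - 1/(2*G) (v(G) = 2 - 1/(G + G) = 2 - 1/(2*G))
Y = -16/1153 (Y = 1/(-74 + (2 - ½/8)) = 1/(-74 + (2 - ½*⅛)) = 1/(-74 + (2 - 1/16)) = 1/(-74 + 31/16) = 1/(-1153/16) = -16/1153 ≈ -0.013877)
Y*41 = -16/1153*41 = -656/1153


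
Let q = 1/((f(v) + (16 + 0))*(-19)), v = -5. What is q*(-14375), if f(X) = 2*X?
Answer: 14375/114 ≈ 126.10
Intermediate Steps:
q = -1/114 (q = 1/((2*(-5) + (16 + 0))*(-19)) = -1/19/(-10 + 16) = -1/19/6 = (⅙)*(-1/19) = -1/114 ≈ -0.0087719)
q*(-14375) = -1/114*(-14375) = 14375/114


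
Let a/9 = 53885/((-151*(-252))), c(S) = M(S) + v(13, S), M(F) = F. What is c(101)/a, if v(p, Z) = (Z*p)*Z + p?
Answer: 561169756/53885 ≈ 10414.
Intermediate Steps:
v(p, Z) = p + p*Z² (v(p, Z) = p*Z² + p = p + p*Z²)
c(S) = 13 + S + 13*S² (c(S) = S + 13*(1 + S²) = S + (13 + 13*S²) = 13 + S + 13*S²)
a = 53885/4228 (a = 9*(53885/((-151*(-252)))) = 9*(53885/38052) = 53885/4228 ≈ 12.745)
c(101)/a = (13 + 101 + 13*101²)/(53885/4228) = (13 + 101 + 13*10201)*(4228/53885) = (13 + 101 + 132613)*(4228/53885) = 132727*(4228/53885) = 561169756/53885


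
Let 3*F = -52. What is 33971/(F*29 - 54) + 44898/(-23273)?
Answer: -2446800909/38865910 ≈ -62.955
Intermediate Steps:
F = -52/3 (F = (⅓)*(-52) = -52/3 ≈ -17.333)
33971/(F*29 - 54) + 44898/(-23273) = 33971/(-52/3*29 - 54) + 44898/(-23273) = 33971/(-1508/3 - 54) + 44898*(-1/23273) = 33971/(-1670/3) - 44898/23273 = 33971*(-3/1670) - 44898/23273 = -101913/1670 - 44898/23273 = -2446800909/38865910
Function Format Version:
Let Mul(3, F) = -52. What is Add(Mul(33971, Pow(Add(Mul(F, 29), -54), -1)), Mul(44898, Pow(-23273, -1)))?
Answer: Rational(-2446800909, 38865910) ≈ -62.955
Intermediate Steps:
F = Rational(-52, 3) (F = Mul(Rational(1, 3), -52) = Rational(-52, 3) ≈ -17.333)
Add(Mul(33971, Pow(Add(Mul(F, 29), -54), -1)), Mul(44898, Pow(-23273, -1))) = Add(Mul(33971, Pow(Add(Mul(Rational(-52, 3), 29), -54), -1)), Mul(44898, Pow(-23273, -1))) = Add(Mul(33971, Pow(Add(Rational(-1508, 3), -54), -1)), Mul(44898, Rational(-1, 23273))) = Add(Mul(33971, Pow(Rational(-1670, 3), -1)), Rational(-44898, 23273)) = Add(Mul(33971, Rational(-3, 1670)), Rational(-44898, 23273)) = Add(Rational(-101913, 1670), Rational(-44898, 23273)) = Rational(-2446800909, 38865910)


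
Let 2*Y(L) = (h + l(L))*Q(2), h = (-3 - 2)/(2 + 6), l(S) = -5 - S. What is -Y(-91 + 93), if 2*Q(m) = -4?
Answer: -61/8 ≈ -7.6250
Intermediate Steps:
Q(m) = -2 (Q(m) = (½)*(-4) = -2)
h = -5/8 ≈ -0.62500
Y(L) = 45/8 + L (Y(L) = ((-5/8 + (-5 - L))*(-2))/2 = ((-45/8 - L)*(-2))/2 = (45/4 + 2*L)/2 = 45/8 + L)
-Y(-91 + 93) = -(45/8 + (-91 + 93)) = -(45/8 + 2) = -1*61/8 = -61/8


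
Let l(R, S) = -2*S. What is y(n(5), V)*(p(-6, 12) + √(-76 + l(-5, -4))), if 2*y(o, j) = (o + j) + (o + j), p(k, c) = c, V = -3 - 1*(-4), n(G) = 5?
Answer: 72 + 12*I*√17 ≈ 72.0 + 49.477*I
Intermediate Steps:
V = 1 (V = -3 + 4 = 1)
y(o, j) = j + o (y(o, j) = ((o + j) + (o + j))/2 = ((j + o) + (j + o))/2 = (2*j + 2*o)/2 = j + o)
y(n(5), V)*(p(-6, 12) + √(-76 + l(-5, -4))) = (1 + 5)*(12 + √(-76 - 2*(-4))) = 6*(12 + √(-76 + 8)) = 6*(12 + √(-68)) = 6*(12 + 2*I*√17) = 72 + 12*I*√17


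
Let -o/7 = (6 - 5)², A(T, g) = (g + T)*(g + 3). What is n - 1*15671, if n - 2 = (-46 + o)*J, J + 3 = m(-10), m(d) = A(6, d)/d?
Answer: -76808/5 ≈ -15362.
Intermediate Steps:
A(T, g) = (3 + g)*(T + g) (A(T, g) = (T + g)*(3 + g) = (3 + g)*(T + g))
o = -7 (o = -7*(6 - 5)² = -7*1² = -7*1 = -7)
m(d) = (18 + d² + 9*d)/d (m(d) = (d² + 3*6 + 3*d + 6*d)/d = (d² + 18 + 3*d + 6*d)/d = (18 + d² + 9*d)/d)
J = -29/5 (J = -3 + (9 - 10 + 18/(-10)) = -3 + (9 - 10 + 18*(-⅒)) = -3 + (9 - 10 - 9/5) = -3 - 14/5 = -29/5 ≈ -5.8000)
n = 1547/5 (n = 2 + (-46 - 7)*(-29/5) = 2 - 53*(-29/5) = 2 + 1537/5 = 1547/5 ≈ 309.40)
n - 1*15671 = 1547/5 - 1*15671 = 1547/5 - 15671 = -76808/5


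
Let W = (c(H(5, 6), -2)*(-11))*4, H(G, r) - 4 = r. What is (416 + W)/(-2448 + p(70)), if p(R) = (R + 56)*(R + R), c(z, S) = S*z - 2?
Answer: 173/1899 ≈ 0.091101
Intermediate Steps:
H(G, r) = 4 + r
c(z, S) = -2 + S*z
p(R) = 2*R*(56 + R) (p(R) = (56 + R)*(2*R) = 2*R*(56 + R))
W = 968 (W = ((-2 - 2*(4 + 6))*(-11))*4 = ((-2 - 2*10)*(-11))*4 = ((-2 - 20)*(-11))*4 = -22*(-11)*4 = 242*4 = 968)
(416 + W)/(-2448 + p(70)) = (416 + 968)/(-2448 + 2*70*(56 + 70)) = 1384/(-2448 + 2*70*126) = 1384/(-2448 + 17640) = 1384/15192 = 1384*(1/15192) = 173/1899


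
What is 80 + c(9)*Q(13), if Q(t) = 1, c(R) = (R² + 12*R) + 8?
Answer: 277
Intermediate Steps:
c(R) = 8 + R² + 12*R
80 + c(9)*Q(13) = 80 + (8 + 9² + 12*9)*1 = 80 + (8 + 81 + 108)*1 = 80 + 197*1 = 80 + 197 = 277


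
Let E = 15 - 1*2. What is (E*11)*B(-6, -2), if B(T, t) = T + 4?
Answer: -286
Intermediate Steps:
E = 13 (E = 15 - 2 = 13)
B(T, t) = 4 + T
(E*11)*B(-6, -2) = (13*11)*(4 - 6) = 143*(-2) = -286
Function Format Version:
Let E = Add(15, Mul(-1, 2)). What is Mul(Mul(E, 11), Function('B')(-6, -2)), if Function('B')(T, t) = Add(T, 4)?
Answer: -286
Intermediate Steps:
E = 13 (E = Add(15, -2) = 13)
Function('B')(T, t) = Add(4, T)
Mul(Mul(E, 11), Function('B')(-6, -2)) = Mul(Mul(13, 11), Add(4, -6)) = Mul(143, -2) = -286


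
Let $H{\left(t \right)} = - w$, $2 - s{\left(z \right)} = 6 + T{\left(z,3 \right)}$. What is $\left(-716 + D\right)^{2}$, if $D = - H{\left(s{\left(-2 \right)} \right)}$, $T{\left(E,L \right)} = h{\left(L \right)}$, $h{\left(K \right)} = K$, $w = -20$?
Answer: $541696$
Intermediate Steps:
$T{\left(E,L \right)} = L$
$s{\left(z \right)} = -7$ ($s{\left(z \right)} = 2 - \left(6 + 3\right) = 2 - 9 = -7$)
$H{\left(t \right)} = 20$ ($H{\left(t \right)} = \left(-1\right) \left(-20\right) = 20$)
$D = -20$ ($D = \left(-1\right) 20 = -20$)
$\left(-716 + D\right)^{2} = \left(-716 - 20\right)^{2} = \left(-736\right)^{2} = 541696$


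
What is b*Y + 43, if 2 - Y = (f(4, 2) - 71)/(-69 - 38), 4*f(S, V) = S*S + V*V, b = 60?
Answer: 13481/107 ≈ 125.99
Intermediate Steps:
f(S, V) = S**2/4 + V**2/4 (f(S, V) = (S*S + V*V)/4 = (S**2 + V**2)/4 = S**2/4 + V**2/4)
Y = 148/107 (Y = 2 - (((1/4)*4**2 + (1/4)*2**2) - 71)/(-69 - 38) = 2 - (((1/4)*16 + (1/4)*4) - 71)/(-107) = 2 - ((4 + 1) - 71)*(-1)/107 = 2 - (5 - 71)*(-1)/107 = 2 - (-66)*(-1)/107 = 2 - 1*66/107 = 2 - 66/107 = 148/107 ≈ 1.3832)
b*Y + 43 = 60*(148/107) + 43 = 8880/107 + 43 = 13481/107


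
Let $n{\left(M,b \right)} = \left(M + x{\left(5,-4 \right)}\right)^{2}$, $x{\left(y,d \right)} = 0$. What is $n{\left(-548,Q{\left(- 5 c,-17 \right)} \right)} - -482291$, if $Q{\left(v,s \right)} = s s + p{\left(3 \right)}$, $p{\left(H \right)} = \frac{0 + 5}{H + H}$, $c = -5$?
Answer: $782595$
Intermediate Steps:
$p{\left(H \right)} = \frac{5}{2 H}$
$Q{\left(v,s \right)} = \frac{5}{6} + s^{2}$ ($Q{\left(v,s \right)} = s s + \frac{5}{2 \cdot 3} = s^{2} + \frac{5}{2} \cdot \frac{1}{3} = s^{2} + \frac{5}{6} = \frac{5}{6} + s^{2}$)
$n{\left(M,b \right)} = M^{2}$ ($n{\left(M,b \right)} = \left(M + 0\right)^{2} = M^{2}$)
$n{\left(-548,Q{\left(- 5 c,-17 \right)} \right)} - -482291 = \left(-548\right)^{2} - -482291 = 300304 + 482291 = 782595$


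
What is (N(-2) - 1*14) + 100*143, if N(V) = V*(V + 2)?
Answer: 14286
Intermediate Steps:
N(V) = V*(2 + V)
(N(-2) - 1*14) + 100*143 = (-2*(2 - 2) - 1*14) + 100*143 = (-2*0 - 14) + 14300 = (0 - 14) + 14300 = -14 + 14300 = 14286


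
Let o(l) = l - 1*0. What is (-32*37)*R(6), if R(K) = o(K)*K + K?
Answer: -49728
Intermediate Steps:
o(l) = l (o(l) = l + 0 = l)
R(K) = K + K² (R(K) = K*K + K = K² + K = K + K²)
(-32*37)*R(6) = (-32*37)*(6*(1 + 6)) = -7104*7 = -1184*42 = -49728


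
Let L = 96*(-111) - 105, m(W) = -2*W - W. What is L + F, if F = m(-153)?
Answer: -10302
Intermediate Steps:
m(W) = -3*W
F = 459 (F = -3*(-153) = 459)
L = -10761 (L = -10656 - 105 = -10761)
L + F = -10761 + 459 = -10302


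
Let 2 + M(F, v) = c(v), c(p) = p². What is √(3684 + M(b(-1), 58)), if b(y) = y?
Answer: √7046 ≈ 83.940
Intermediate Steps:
M(F, v) = -2 + v²
√(3684 + M(b(-1), 58)) = √(3684 + (-2 + 58²)) = √(3684 + (-2 + 3364)) = √(3684 + 3362) = √7046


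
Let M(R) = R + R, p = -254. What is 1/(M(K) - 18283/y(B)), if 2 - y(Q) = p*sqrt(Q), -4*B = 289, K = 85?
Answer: 792381884/135032972149 - 39472997*I/135032972149 ≈ 0.0058681 - 0.00029232*I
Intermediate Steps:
B = -289/4 (B = -1/4*289 = -289/4 ≈ -72.250)
y(Q) = 2 + 254*sqrt(Q) (y(Q) = 2 - (-254)*sqrt(Q) = 2 + 254*sqrt(Q))
M(R) = 2*R
1/(M(K) - 18283/y(B)) = 1/(2*85 - 18283/(2 + 254*sqrt(-289/4))) = 1/(170 - 18283/(2 + 254*(17*I/2))) = 1/(170 - 18283*(2 - 2159*I)/4661285)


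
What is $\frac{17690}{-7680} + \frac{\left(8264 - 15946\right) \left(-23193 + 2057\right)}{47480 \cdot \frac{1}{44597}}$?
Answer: $\frac{695142713239609}{4558080} \approx 1.5251 \cdot 10^{8}$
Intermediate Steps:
$\frac{17690}{-7680} + \frac{\left(8264 - 15946\right) \left(-23193 + 2057\right)}{47480 \cdot \frac{1}{44597}} = 17690 \left(- \frac{1}{7680}\right) + \frac{\left(-7682\right) \left(-21136\right)}{47480 \cdot \frac{1}{44597}} = - \frac{1769}{768} + \frac{162366752}{\frac{47480}{44597}} = - \frac{1769}{768} + 162366752 \cdot \frac{44597}{47480} = - \frac{1769}{768} + \frac{905133754868}{5935} = \frac{695142713239609}{4558080}$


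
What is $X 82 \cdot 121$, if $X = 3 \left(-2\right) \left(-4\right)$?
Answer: $238128$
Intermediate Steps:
$X = 24$ ($X = \left(-6\right) \left(-4\right) = 24$)
$X 82 \cdot 121 = 24 \cdot 82 \cdot 121 = 1968 \cdot 121 = 238128$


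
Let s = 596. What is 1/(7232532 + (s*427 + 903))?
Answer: 1/7487927 ≈ 1.3355e-7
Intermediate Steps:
1/(7232532 + (s*427 + 903)) = 1/(7232532 + (596*427 + 903)) = 1/(7232532 + (254492 + 903)) = 1/(7232532 + 255395) = 1/7487927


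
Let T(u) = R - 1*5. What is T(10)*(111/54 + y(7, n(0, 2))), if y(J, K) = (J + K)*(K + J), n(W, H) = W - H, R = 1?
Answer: -974/9 ≈ -108.22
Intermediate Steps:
T(u) = -4 (T(u) = 1 - 1*5 = 1 - 5 = -4)
y(J, K) = (J + K)² (y(J, K) = (J + K)*(J + K) = (J + K)²)
T(10)*(111/54 + y(7, n(0, 2))) = -4*(111/54 + (7 + (0 - 1*2))²) = -4*(111*(1/54) + (7 + (0 - 2))²) = -4*(37/18 + (7 - 2)²) = -4*(37/18 + 5²) = -4*(37/18 + 25) = -4*487/18 = -974/9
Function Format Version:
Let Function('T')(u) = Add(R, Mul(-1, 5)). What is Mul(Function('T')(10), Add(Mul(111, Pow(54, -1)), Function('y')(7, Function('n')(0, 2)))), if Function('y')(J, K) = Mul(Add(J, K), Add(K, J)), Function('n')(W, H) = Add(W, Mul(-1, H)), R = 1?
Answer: Rational(-974, 9) ≈ -108.22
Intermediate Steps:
Function('T')(u) = -4 (Function('T')(u) = Add(1, Mul(-1, 5)) = Add(1, -5) = -4)
Function('y')(J, K) = Pow(Add(J, K), 2) (Function('y')(J, K) = Mul(Add(J, K), Add(J, K)) = Pow(Add(J, K), 2))
Mul(Function('T')(10), Add(Mul(111, Pow(54, -1)), Function('y')(7, Function('n')(0, 2)))) = Mul(-4, Add(Mul(111, Pow(54, -1)), Pow(Add(7, Add(0, Mul(-1, 2))), 2))) = Mul(-4, Add(Mul(111, Rational(1, 54)), Pow(Add(7, Add(0, -2)), 2))) = Mul(-4, Add(Rational(37, 18), Pow(Add(7, -2), 2))) = Mul(-4, Add(Rational(37, 18), Pow(5, 2))) = Mul(-4, Add(Rational(37, 18), 25)) = Mul(-4, Rational(487, 18)) = Rational(-974, 9)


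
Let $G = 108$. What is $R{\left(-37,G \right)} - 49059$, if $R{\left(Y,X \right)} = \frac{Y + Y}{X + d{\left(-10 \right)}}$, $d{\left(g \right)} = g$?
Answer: $- \frac{2403928}{49} \approx -49060.0$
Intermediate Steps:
$R{\left(Y,X \right)} = \frac{2 Y}{-10 + X}$ ($R{\left(Y,X \right)} = \frac{Y + Y}{X - 10} = \frac{2 Y}{-10 + X}$)
$R{\left(-37,G \right)} - 49059 = 2 \left(-37\right) \frac{1}{-10 + 108} - 49059 = 2 \left(-37\right) \frac{1}{98} - 49059 = - \frac{37}{49} - 49059 = - \frac{2403928}{49}$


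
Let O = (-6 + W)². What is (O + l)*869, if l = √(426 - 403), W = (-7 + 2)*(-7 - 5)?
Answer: 2534004 + 869*√23 ≈ 2.5382e+6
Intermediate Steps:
W = 60 (W = -5*(-12) = 60)
l = √23 ≈ 4.7958
O = 2916 (O = (-6 + 60)² = 54² = 2916)
(O + l)*869 = (2916 + √23)*869 = 2534004 + 869*√23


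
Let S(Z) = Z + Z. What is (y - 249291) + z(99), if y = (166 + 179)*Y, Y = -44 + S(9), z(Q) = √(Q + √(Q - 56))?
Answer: -258261 + √(99 + √43) ≈ -2.5825e+5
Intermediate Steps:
z(Q) = √(Q + √(-56 + Q))
S(Z) = 2*Z
Y = -26 (Y = -44 + 2*9 = -44 + 18 = -26)
y = -8970 (y = (166 + 179)*(-26) = 345*(-26) = -8970)
(y - 249291) + z(99) = (-8970 - 249291) + √(99 + √(-56 + 99)) = -258261 + √(99 + √43)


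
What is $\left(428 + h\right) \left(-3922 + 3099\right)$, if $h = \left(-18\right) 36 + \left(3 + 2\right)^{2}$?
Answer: $160485$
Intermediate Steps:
$h = -623$ ($h = -648 + 5^{2} = -648 + 25 = -623$)
$\left(428 + h\right) \left(-3922 + 3099\right) = \left(428 - 623\right) \left(-3922 + 3099\right) = \left(-195\right) \left(-823\right) = 160485$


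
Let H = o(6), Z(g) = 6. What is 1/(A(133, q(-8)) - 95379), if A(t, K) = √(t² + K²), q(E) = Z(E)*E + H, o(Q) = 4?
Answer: -95379/9097134016 - 5*√785/9097134016 ≈ -1.0500e-5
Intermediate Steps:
H = 4
q(E) = 4 + 6*E (q(E) = 6*E + 4 = 4 + 6*E)
A(t, K) = √(K² + t²)
1/(A(133, q(-8)) - 95379) = 1/(√((4 + 6*(-8))² + 133²) - 95379) = 1/(√((4 - 48)² + 17689) - 95379) = 1/(√((-44)² + 17689) - 95379) = 1/(√(1936 + 17689) - 95379) = 1/(√19625 - 95379) = 1/(5*√785 - 95379) = 1/(-95379 + 5*√785)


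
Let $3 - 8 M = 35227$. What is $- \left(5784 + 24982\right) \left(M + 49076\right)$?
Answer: $-1374409518$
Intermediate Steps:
$M = -4403$ ($M = \frac{3}{8} - \frac{35227}{8} = -4403$)
$- \left(5784 + 24982\right) \left(M + 49076\right) = - \left(5784 + 24982\right) \left(-4403 + 49076\right) = - 30766 \cdot 44673 = \left(-1\right) 1374409518 = -1374409518$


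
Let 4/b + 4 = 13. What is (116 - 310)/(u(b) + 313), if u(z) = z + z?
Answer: -1746/2825 ≈ -0.61805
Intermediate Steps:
b = 4/9 (b = 4/(-4 + 13) = 4/9 ≈ 0.44444)
u(z) = 2*z
(116 - 310)/(u(b) + 313) = (116 - 310)/(2*(4/9) + 313) = -194/(8/9 + 313) = -194/2825/9 = -194*9/2825 = -1746/2825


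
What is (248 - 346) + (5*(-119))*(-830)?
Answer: 493752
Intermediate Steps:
(248 - 346) + (5*(-119))*(-830) = -98 - 595*(-830) = -98 + 493850 = 493752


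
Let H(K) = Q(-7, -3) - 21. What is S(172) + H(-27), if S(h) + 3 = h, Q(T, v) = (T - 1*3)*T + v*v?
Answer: 227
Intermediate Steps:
Q(T, v) = v² + T*(-3 + T) (Q(T, v) = (T - 3)*T + v² = (-3 + T)*T + v² = T*(-3 + T) + v² = v² + T*(-3 + T))
S(h) = -3 + h
H(K) = 58 (H(K) = ((-7)² + (-3)² - 3*(-7)) - 21 = (49 + 9 + 21) - 21 = 79 - 21 = 58)
S(172) + H(-27) = (-3 + 172) + 58 = 169 + 58 = 227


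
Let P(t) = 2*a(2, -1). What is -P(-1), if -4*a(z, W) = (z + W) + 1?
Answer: 1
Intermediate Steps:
a(z, W) = -1/4 - W/4 - z/4 (a(z, W) = -((z + W) + 1)/4 = -((W + z) + 1)/4 = -(1 + W + z)/4 = -1/4 - W/4 - z/4)
P(t) = -1 (P(t) = 2*(-1/4 - 1/4*(-1) - 1/4*2) = 2*(-1/4 + 1/4 - 1/2) = 2*(-1/2) = -1)
-P(-1) = -1*(-1) = 1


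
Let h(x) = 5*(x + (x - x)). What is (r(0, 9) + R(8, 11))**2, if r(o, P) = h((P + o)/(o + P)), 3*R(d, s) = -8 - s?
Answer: 16/9 ≈ 1.7778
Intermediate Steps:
R(d, s) = -8/3 - s/3 (R(d, s) = (-8 - s)/3 = -8/3 - s/3)
h(x) = 5*x (h(x) = 5*(x + 0) = 5*x)
r(o, P) = 5 (r(o, P) = 5*((P + o)/(o + P)) = 5*((P + o)/(P + o)) = 5*1 = 5)
(r(0, 9) + R(8, 11))**2 = (5 + (-8/3 - 1/3*11))**2 = (5 + (-8/3 - 11/3))**2 = (5 - 19/3)**2 = (-4/3)**2 = 16/9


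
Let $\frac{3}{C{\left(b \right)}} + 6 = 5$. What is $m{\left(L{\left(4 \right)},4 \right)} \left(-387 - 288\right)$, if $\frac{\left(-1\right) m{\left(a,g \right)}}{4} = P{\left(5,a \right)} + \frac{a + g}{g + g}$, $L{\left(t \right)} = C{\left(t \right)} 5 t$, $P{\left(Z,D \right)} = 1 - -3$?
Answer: $-8100$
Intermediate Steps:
$C{\left(b \right)} = -3$ ($C{\left(b \right)} = \frac{3}{-6 + 5} = \frac{3}{-1} = 3 \left(-1\right) = -3$)
$P{\left(Z,D \right)} = 4$ ($P{\left(Z,D \right)} = 1 + 3 = 4$)
$L{\left(t \right)} = - 15 t$ ($L{\left(t \right)} = \left(-3\right) 5 t = - 15 t$)
$m{\left(a,g \right)} = -16 - \frac{2 \left(a + g\right)}{g}$ ($m{\left(a,g \right)} = - 4 \left(4 + \frac{a + g}{g + g}\right) = - 4 \left(4 + \frac{a + g}{2 g}\right) = -16 - \frac{2 \left(a + g\right)}{g}$)
$m{\left(L{\left(4 \right)},4 \right)} \left(-387 - 288\right) = \left(-18 - \frac{2 \left(\left(-15\right) 4\right)}{4}\right) \left(-387 - 288\right) = \left(-18 - \left(-120\right) \frac{1}{4}\right) \left(-675\right) = \left(-18 + 30\right) \left(-675\right) = 12 \left(-675\right) = -8100$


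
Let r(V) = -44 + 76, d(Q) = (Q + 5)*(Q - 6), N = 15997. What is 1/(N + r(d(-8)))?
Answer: 1/16029 ≈ 6.2387e-5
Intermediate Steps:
d(Q) = (-6 + Q)*(5 + Q) (d(Q) = (5 + Q)*(-6 + Q) = (-6 + Q)*(5 + Q))
r(V) = 32
1/(N + r(d(-8))) = 1/(15997 + 32) = 1/16029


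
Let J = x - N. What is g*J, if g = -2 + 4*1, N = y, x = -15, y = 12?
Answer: -54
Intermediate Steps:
N = 12
g = 2 (g = -2 + 4 = 2)
J = -27 (J = -15 - 1*12 = -15 - 12 = -27)
g*J = 2*(-27) = -54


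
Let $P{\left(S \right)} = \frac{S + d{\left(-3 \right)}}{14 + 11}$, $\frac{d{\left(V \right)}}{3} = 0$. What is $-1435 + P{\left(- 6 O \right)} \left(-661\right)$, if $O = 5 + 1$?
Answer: $- \frac{12079}{25} \approx -483.16$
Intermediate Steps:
$O = 6$
$d{\left(V \right)} = 0$ ($d{\left(V \right)} = 3 \cdot 0 = 0$)
$P{\left(S \right)} = \frac{S}{25}$ ($P{\left(S \right)} = \frac{S + 0}{14 + 11} = \frac{S}{25}$)
$-1435 + P{\left(- 6 O \right)} \left(-661\right) = -1435 + \frac{\left(-6\right) 6}{25} \left(-661\right) = -1435 + \frac{1}{25} \left(-36\right) \left(-661\right) = -1435 - - \frac{23796}{25} = -1435 + \frac{23796}{25} = - \frac{12079}{25}$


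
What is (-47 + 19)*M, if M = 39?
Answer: -1092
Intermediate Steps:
(-47 + 19)*M = (-47 + 19)*39 = -28*39 = -1092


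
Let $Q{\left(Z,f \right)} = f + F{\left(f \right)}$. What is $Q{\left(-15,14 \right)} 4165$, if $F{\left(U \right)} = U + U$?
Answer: $174930$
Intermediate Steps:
$F{\left(U \right)} = 2 U$
$Q{\left(Z,f \right)} = 3 f$ ($Q{\left(Z,f \right)} = f + 2 f = 3 f$)
$Q{\left(-15,14 \right)} 4165 = 3 \cdot 14 \cdot 4165 = 42 \cdot 4165 = 174930$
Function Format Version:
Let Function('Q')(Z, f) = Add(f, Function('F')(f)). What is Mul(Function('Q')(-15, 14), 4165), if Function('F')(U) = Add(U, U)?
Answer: 174930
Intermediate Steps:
Function('F')(U) = Mul(2, U)
Function('Q')(Z, f) = Mul(3, f) (Function('Q')(Z, f) = Add(f, Mul(2, f)) = Mul(3, f))
Mul(Function('Q')(-15, 14), 4165) = Mul(Mul(3, 14), 4165) = Mul(42, 4165) = 174930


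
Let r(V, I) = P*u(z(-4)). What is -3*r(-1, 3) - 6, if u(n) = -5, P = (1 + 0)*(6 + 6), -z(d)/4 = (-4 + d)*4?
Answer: 174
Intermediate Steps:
z(d) = 64 - 16*d (z(d) = -4*(-4 + d)*4 = -4*(-16 + 4*d) = 64 - 16*d)
P = 12 (P = 1*12 = 12)
r(V, I) = -60 (r(V, I) = 12*(-5) = -60)
-3*r(-1, 3) - 6 = -3*(-60) - 6 = 180 - 6 = 174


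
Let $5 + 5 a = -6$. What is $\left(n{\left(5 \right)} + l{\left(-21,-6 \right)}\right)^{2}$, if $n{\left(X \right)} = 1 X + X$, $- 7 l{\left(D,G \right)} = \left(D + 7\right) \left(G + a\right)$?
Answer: $\frac{1024}{25} \approx 40.96$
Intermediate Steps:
$a = - \frac{11}{5}$ ($a = -1 + \frac{1}{5} \left(-6\right) = -1 - \frac{6}{5} = - \frac{11}{5} \approx -2.2$)
$l{\left(D,G \right)} = - \frac{\left(7 + D\right) \left(- \frac{11}{5} + G\right)}{7}$ ($l{\left(D,G \right)} = - \frac{\left(D + 7\right) \left(G - \frac{11}{5}\right)}{7} = - \frac{\left(7 + D\right) \left(- \frac{11}{5} + G\right)}{7}$)
$n{\left(X \right)} = 2 X$ ($n{\left(X \right)} = X + X = 2 X$)
$\left(n{\left(5 \right)} + l{\left(-21,-6 \right)}\right)^{2} = \left(2 \cdot 5 + \left(\frac{11}{5} - -6 + \frac{11}{35} \left(-21\right) - \left(-3\right) \left(-6\right)\right)\right)^{2} = \left(10 + \left(\frac{11}{5} + 6 - \frac{33}{5} - 18\right)\right)^{2} = \left(10 - \frac{82}{5}\right)^{2} = \left(- \frac{32}{5}\right)^{2} = \frac{1024}{25}$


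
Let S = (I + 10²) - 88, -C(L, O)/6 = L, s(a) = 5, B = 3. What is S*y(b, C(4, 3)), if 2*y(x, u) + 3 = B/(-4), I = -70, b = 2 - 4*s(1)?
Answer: 435/4 ≈ 108.75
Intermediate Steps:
C(L, O) = -6*L
b = -18 (b = 2 - 4*5 = 2 - 20 = -18)
y(x, u) = -15/8 (y(x, u) = -3/2 + (3/(-4))/2 = -3/2 + (3*(-¼))/2 = -3/2 + (½)*(-¾) = -3/2 - 3/8 = -15/8)
S = -58 (S = (-70 + 10²) - 88 = (-70 + 100) - 88 = 30 - 88 = -58)
S*y(b, C(4, 3)) = -58*(-15/8) = 435/4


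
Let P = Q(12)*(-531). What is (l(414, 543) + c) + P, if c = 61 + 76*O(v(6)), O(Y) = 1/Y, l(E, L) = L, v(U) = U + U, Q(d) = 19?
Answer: -28436/3 ≈ -9478.7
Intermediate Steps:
v(U) = 2*U
P = -10089 (P = 19*(-531) = -10089)
c = 202/3 (c = 61 + 76/((2*6)) = 61 + 76/12 = 61 + 76*(1/12) = 61 + 19/3 = 202/3 ≈ 67.333)
(l(414, 543) + c) + P = (543 + 202/3) - 10089 = 1831/3 - 10089 = -28436/3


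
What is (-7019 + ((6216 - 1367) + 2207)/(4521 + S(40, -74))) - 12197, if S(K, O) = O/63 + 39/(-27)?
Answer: -911590600/47443 ≈ -19214.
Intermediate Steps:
S(K, O) = -13/9 + O/63 (S(K, O) = O*(1/63) + 39*(-1/27) = O/63 - 13/9 = -13/9 + O/63)
(-7019 + ((6216 - 1367) + 2207)/(4521 + S(40, -74))) - 12197 = (-7019 + ((6216 - 1367) + 2207)/(4521 + (-13/9 + (1/63)*(-74)))) - 12197 = (-7019 + (4849 + 2207)/(4521 + (-13/9 - 74/63))) - 12197 = (-7019 + 7056/(4521 - 55/21)) - 12197 = (-7019 + 7056/(94886/21)) - 12197 = (-7019 + 7056*(21/94886)) - 12197 = (-7019 + 74088/47443) - 12197 = -332928329/47443 - 12197 = -911590600/47443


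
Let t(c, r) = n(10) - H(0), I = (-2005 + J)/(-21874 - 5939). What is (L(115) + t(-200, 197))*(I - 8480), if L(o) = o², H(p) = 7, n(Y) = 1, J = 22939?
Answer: -1039344641702/9271 ≈ -1.1211e+8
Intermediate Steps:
I = -6978/9271 (I = (-2005 + 22939)/(-21874 - 5939) = 20934/(-27813) = 20934*(-1/27813) = -6978/9271 ≈ -0.75267)
t(c, r) = -6 (t(c, r) = 1 - 1*7 = 1 - 7 = -6)
(L(115) + t(-200, 197))*(I - 8480) = (115² - 6)*(-6978/9271 - 8480) = (13225 - 6)*(-78625058/9271) = 13219*(-78625058/9271) = -1039344641702/9271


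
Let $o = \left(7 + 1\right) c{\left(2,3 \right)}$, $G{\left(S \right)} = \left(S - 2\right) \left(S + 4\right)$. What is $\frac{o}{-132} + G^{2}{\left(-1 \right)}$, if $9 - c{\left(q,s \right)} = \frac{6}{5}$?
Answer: $\frac{4429}{55} \approx 80.527$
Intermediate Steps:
$c{\left(q,s \right)} = \frac{39}{5}$ ($c{\left(q,s \right)} = 9 - \frac{6}{5} = \frac{39}{5}$)
$G{\left(S \right)} = \left(-2 + S\right) \left(4 + S\right)$
$o = \frac{312}{5}$ ($o = \left(7 + 1\right) \frac{39}{5} = 8 \cdot \frac{39}{5} = \frac{312}{5} \approx 62.4$)
$\frac{o}{-132} + G^{2}{\left(-1 \right)} = \frac{312}{5 \left(-132\right)} + \left(-8 + \left(-1\right)^{2} + 2 \left(-1\right)\right)^{2} = \frac{312}{5} \left(- \frac{1}{132}\right) + \left(-8 + 1 - 2\right)^{2} = - \frac{26}{55} + \left(-9\right)^{2} = - \frac{26}{55} + 81 = \frac{4429}{55}$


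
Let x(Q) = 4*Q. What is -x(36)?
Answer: -144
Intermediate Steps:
-x(36) = -4*36 = -1*144 = -144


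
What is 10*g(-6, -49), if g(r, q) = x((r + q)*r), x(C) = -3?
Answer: -30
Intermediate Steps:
g(r, q) = -3
10*g(-6, -49) = 10*(-3) = -30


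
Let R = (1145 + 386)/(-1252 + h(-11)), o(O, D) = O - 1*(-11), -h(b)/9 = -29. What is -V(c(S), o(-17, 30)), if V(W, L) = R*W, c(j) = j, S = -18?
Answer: -27558/991 ≈ -27.808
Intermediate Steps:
h(b) = 261 (h(b) = -9*(-29) = 261)
o(O, D) = 11 + O (o(O, D) = O + 11 = 11 + O)
R = -1531/991 (R = (1145 + 386)/(-1252 + 261) = 1531/(-991) = 1531*(-1/991) = -1531/991 ≈ -1.5449)
V(W, L) = -1531*W/991
-V(c(S), o(-17, 30)) = -(-1531)*(-18)/991 = -1*27558/991 = -27558/991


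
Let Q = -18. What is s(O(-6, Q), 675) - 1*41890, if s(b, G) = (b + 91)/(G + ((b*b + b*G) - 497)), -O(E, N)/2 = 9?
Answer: -487934793/11648 ≈ -41890.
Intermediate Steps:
O(E, N) = -18 (O(E, N) = -2*9 = -18)
s(b, G) = (91 + b)/(-497 + G + b² + G*b) (s(b, G) = (91 + b)/(G + ((b² + G*b) - 497)) = (91 + b)/(G + (-497 + b² + G*b)) = (91 + b)/(-497 + G + b² + G*b))
s(O(-6, Q), 675) - 1*41890 = (91 - 18)/(-497 + 675 + (-18)² + 675*(-18)) - 1*41890 = 73/(-497 + 675 + 324 - 12150) - 41890 = 73/(-11648) - 41890 = -1/11648*73 - 41890 = -73/11648 - 41890 = -487934793/11648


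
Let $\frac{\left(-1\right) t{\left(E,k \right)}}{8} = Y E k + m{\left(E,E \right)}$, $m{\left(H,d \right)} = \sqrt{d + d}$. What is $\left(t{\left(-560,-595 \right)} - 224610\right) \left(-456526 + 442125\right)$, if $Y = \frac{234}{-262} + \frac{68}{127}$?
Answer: $- \frac{174628672181030}{16637} + 460832 i \sqrt{70} \approx -1.0496 \cdot 10^{10} + 3.8556 \cdot 10^{6} i$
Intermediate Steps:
$m{\left(H,d \right)} = \sqrt{2} \sqrt{d}$ ($m{\left(H,d \right)} = \sqrt{2 d} = \sqrt{2} \sqrt{d}$)
$Y = - \frac{5951}{16637}$ ($Y = 234 \left(- \frac{1}{262}\right) + 68 \cdot \frac{1}{127} = - \frac{117}{131} + \frac{68}{127} = - \frac{5951}{16637} \approx -0.3577$)
$t{\left(E,k \right)} = - 8 \sqrt{2} \sqrt{E} + \frac{47608 E k}{16637}$ ($t{\left(E,k \right)} = - 8 \left(- \frac{5951 E}{16637} k + \sqrt{2} \sqrt{E}\right) = - 8 \left(- \frac{5951 E k}{16637} + \sqrt{2} \sqrt{E}\right) = - 8 \left(\sqrt{2} \sqrt{E} - \frac{5951 E k}{16637}\right) = - 8 \sqrt{2} \sqrt{E} + \frac{47608 E k}{16637}$)
$\left(t{\left(-560,-595 \right)} - 224610\right) \left(-456526 + 442125\right) = \left(\left(- 8 \sqrt{2} \sqrt{-560} + \frac{47608}{16637} \left(-560\right) \left(-595\right)\right) - 224610\right) \left(-456526 + 442125\right) = \left(\left(- 8 \sqrt{2} \cdot 4 i \sqrt{35} + \frac{15862985600}{16637}\right) - 224610\right) \left(-14401\right) = \left(\left(- 32 i \sqrt{70} + \frac{15862985600}{16637}\right) - 224610\right) \left(-14401\right) = \left(\left(\frac{15862985600}{16637} - 32 i \sqrt{70}\right) - 224610\right) \left(-14401\right) = \left(\frac{12126149030}{16637} - 32 i \sqrt{70}\right) \left(-14401\right) = - \frac{174628672181030}{16637} + 460832 i \sqrt{70}$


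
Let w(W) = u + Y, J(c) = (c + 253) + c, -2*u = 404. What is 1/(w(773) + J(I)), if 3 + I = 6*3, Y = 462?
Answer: 1/543 ≈ 0.0018416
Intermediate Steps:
u = -202 (u = -½*404 = -202)
I = 15 (I = -3 + 6*3 = -3 + 18 = 15)
J(c) = 253 + 2*c (J(c) = (253 + c) + c = 253 + 2*c)
w(W) = 260 (w(W) = -202 + 462 = 260)
1/(w(773) + J(I)) = 1/(260 + (253 + 2*15)) = 1/(260 + (253 + 30)) = 1/(260 + 283) = 1/543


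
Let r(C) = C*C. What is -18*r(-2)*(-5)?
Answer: 360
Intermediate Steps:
r(C) = C**2
-18*r(-2)*(-5) = -18*(-2)**2*(-5) = -18*4*(-5) = -72*(-5) = 360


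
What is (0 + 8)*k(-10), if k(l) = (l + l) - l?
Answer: -80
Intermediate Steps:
k(l) = l (k(l) = 2*l - l = l)
(0 + 8)*k(-10) = (0 + 8)*(-10) = 8*(-10) = -80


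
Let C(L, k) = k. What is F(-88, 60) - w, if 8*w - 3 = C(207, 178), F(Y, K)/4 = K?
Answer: 1739/8 ≈ 217.38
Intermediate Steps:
F(Y, K) = 4*K
w = 181/8 (w = 3/8 + (1/8)*178 = 3/8 + 89/4 = 181/8 ≈ 22.625)
F(-88, 60) - w = 4*60 - 1*181/8 = 240 - 181/8 = 1739/8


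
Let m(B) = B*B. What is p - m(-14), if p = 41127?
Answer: 40931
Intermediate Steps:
m(B) = B²
p - m(-14) = 41127 - 1*(-14)² = 41127 - 1*196 = 41127 - 196 = 40931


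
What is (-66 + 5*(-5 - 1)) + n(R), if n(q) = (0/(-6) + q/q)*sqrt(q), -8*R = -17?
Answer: -96 + sqrt(34)/4 ≈ -94.542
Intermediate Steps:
R = 17/8 (R = -1/8*(-17) = 17/8 ≈ 2.1250)
n(q) = sqrt(q) (n(q) = (0*(-1/6) + 1)*sqrt(q) = (0 + 1)*sqrt(q) = 1*sqrt(q) = sqrt(q))
(-66 + 5*(-5 - 1)) + n(R) = (-66 + 5*(-5 - 1)) + sqrt(17/8) = (-66 + 5*(-6)) + sqrt(34)/4 = (-66 - 30) + sqrt(34)/4 = -96 + sqrt(34)/4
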